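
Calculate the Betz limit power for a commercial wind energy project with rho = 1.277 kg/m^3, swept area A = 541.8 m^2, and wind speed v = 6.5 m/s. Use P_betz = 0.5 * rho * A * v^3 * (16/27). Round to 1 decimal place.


The Betz coefficient Cp_max = 16/27 = 0.5926
v^3 = 6.5^3 = 274.625
P_betz = 0.5 * rho * A * v^3 * Cp_max
P_betz = 0.5 * 1.277 * 541.8 * 274.625 * 0.5926
P_betz = 56298.4 W

56298.4


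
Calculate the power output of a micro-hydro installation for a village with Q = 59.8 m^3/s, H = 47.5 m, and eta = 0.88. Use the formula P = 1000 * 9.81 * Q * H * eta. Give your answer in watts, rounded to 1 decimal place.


Apply the hydropower formula P = rho * g * Q * H * eta
rho * g = 1000 * 9.81 = 9810.0
P = 9810.0 * 59.8 * 47.5 * 0.88
P = 24521468.4 W

24521468.4


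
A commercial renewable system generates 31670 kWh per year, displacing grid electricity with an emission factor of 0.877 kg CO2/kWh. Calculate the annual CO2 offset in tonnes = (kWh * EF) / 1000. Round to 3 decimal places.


CO2 offset in kg = generation * emission_factor
CO2 offset = 31670 * 0.877 = 27774.59 kg
Convert to tonnes:
  CO2 offset = 27774.59 / 1000 = 27.775 tonnes

27.775


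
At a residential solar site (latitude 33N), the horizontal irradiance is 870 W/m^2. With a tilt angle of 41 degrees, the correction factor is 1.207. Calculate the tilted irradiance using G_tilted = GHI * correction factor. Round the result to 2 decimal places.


Identify the given values:
  GHI = 870 W/m^2, tilt correction factor = 1.207
Apply the formula G_tilted = GHI * factor:
  G_tilted = 870 * 1.207
  G_tilted = 1050.09 W/m^2

1050.09


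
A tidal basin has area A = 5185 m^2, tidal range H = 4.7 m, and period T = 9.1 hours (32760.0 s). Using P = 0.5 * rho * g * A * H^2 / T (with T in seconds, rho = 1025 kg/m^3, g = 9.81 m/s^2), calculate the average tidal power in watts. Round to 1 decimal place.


Convert period to seconds: T = 9.1 * 3600 = 32760.0 s
H^2 = 4.7^2 = 22.09
P = 0.5 * rho * g * A * H^2 / T
P = 0.5 * 1025 * 9.81 * 5185 * 22.09 / 32760.0
P = 17577.8 W

17577.8


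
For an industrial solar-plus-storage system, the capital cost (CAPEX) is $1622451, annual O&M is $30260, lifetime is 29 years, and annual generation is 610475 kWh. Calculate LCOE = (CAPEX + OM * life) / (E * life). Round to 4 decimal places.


Total cost = CAPEX + OM * lifetime = 1622451 + 30260 * 29 = 1622451 + 877540 = 2499991
Total generation = annual * lifetime = 610475 * 29 = 17703775 kWh
LCOE = 2499991 / 17703775
LCOE = 0.1412 $/kWh

0.1412


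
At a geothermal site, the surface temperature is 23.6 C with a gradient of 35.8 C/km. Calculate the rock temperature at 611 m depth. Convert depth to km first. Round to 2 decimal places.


Convert depth to km: 611 / 1000 = 0.611 km
Temperature increase = gradient * depth_km = 35.8 * 0.611 = 21.87 C
Temperature at depth = T_surface + delta_T = 23.6 + 21.87
T = 45.47 C

45.47


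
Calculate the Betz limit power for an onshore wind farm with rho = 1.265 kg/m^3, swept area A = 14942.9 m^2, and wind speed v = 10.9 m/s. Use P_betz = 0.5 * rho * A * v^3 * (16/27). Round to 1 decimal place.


The Betz coefficient Cp_max = 16/27 = 0.5926
v^3 = 10.9^3 = 1295.029
P_betz = 0.5 * rho * A * v^3 * Cp_max
P_betz = 0.5 * 1.265 * 14942.9 * 1295.029 * 0.5926
P_betz = 7253224.7 W

7253224.7


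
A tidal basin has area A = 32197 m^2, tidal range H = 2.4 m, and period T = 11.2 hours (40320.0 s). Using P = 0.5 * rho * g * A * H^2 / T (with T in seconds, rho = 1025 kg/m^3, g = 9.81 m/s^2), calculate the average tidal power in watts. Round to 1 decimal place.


Convert period to seconds: T = 11.2 * 3600 = 40320.0 s
H^2 = 2.4^2 = 5.76
P = 0.5 * rho * g * A * H^2 / T
P = 0.5 * 1025 * 9.81 * 32197 * 5.76 / 40320.0
P = 23124.9 W

23124.9


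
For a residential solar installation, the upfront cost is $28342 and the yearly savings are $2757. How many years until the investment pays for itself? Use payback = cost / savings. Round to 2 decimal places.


Simple payback period = initial cost / annual savings
Payback = 28342 / 2757
Payback = 10.28 years

10.28


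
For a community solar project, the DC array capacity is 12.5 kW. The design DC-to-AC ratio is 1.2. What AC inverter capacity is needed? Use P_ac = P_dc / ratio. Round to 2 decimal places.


The inverter AC capacity is determined by the DC/AC ratio.
Given: P_dc = 12.5 kW, DC/AC ratio = 1.2
P_ac = P_dc / ratio = 12.5 / 1.2
P_ac = 10.42 kW

10.42


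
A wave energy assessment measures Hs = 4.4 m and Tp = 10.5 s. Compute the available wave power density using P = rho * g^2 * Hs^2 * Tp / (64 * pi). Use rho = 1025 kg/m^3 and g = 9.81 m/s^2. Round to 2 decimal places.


Apply wave power formula:
  g^2 = 9.81^2 = 96.2361
  Hs^2 = 4.4^2 = 19.36
  Numerator = rho * g^2 * Hs^2 * Tp = 1025 * 96.2361 * 19.36 * 10.5 = 20051946.27
  Denominator = 64 * pi = 201.0619
  P = 20051946.27 / 201.0619 = 99730.20 W/m

99730.20


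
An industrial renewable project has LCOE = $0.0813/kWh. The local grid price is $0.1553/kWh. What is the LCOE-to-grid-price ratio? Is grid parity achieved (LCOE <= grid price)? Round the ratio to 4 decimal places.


Compare LCOE to grid price:
  LCOE = $0.0813/kWh, Grid price = $0.1553/kWh
  Ratio = LCOE / grid_price = 0.0813 / 0.1553 = 0.5235
  Grid parity achieved (ratio <= 1)? yes

0.5235


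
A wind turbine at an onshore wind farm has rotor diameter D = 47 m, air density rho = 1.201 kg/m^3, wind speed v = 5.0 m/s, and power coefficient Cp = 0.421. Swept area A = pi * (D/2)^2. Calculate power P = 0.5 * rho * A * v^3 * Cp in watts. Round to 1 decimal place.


Step 1 -- Compute swept area:
  A = pi * (D/2)^2 = pi * (47/2)^2 = 1734.94 m^2
Step 2 -- Apply wind power equation:
  P = 0.5 * rho * A * v^3 * Cp
  v^3 = 5.0^3 = 125.0
  P = 0.5 * 1.201 * 1734.94 * 125.0 * 0.421
  P = 54826.5 W

54826.5


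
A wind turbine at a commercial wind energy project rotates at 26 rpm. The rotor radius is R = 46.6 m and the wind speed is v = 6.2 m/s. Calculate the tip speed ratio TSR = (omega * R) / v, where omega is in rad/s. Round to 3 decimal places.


Convert rotational speed to rad/s:
  omega = 26 * 2 * pi / 60 = 2.7227 rad/s
Compute tip speed:
  v_tip = omega * R = 2.7227 * 46.6 = 126.878 m/s
Tip speed ratio:
  TSR = v_tip / v_wind = 126.878 / 6.2 = 20.464

20.464


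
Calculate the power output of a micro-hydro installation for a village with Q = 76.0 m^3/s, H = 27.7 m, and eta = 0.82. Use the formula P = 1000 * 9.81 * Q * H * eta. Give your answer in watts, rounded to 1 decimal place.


Apply the hydropower formula P = rho * g * Q * H * eta
rho * g = 1000 * 9.81 = 9810.0
P = 9810.0 * 76.0 * 27.7 * 0.82
P = 16934649.8 W

16934649.8


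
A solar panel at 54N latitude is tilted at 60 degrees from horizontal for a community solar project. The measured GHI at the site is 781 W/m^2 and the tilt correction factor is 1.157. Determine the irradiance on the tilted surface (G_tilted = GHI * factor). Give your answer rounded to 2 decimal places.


Identify the given values:
  GHI = 781 W/m^2, tilt correction factor = 1.157
Apply the formula G_tilted = GHI * factor:
  G_tilted = 781 * 1.157
  G_tilted = 903.62 W/m^2

903.62


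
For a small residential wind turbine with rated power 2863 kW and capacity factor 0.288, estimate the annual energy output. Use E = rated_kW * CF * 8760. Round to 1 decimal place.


Annual energy = rated_kW * capacity_factor * hours_per_year
Given: P_rated = 2863 kW, CF = 0.288, hours = 8760
E = 2863 * 0.288 * 8760
E = 7223005.4 kWh

7223005.4


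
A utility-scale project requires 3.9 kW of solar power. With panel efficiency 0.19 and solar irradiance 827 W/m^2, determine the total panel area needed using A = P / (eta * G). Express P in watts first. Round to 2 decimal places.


Convert target power to watts: P = 3.9 * 1000 = 3900.0 W
Compute denominator: eta * G = 0.19 * 827 = 157.13
Required area A = P / (eta * G) = 3900.0 / 157.13
A = 24.82 m^2

24.82


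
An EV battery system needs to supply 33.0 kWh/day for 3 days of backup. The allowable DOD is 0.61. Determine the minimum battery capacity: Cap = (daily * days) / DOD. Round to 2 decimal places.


Total energy needed = daily * days = 33.0 * 3 = 99.0 kWh
Account for depth of discharge:
  Cap = total_energy / DOD = 99.0 / 0.61
  Cap = 162.30 kWh

162.30


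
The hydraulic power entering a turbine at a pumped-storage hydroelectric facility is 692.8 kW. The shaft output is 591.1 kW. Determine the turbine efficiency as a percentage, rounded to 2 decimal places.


Turbine efficiency = (output power / input power) * 100
eta = (591.1 / 692.8) * 100
eta = 85.32%

85.32


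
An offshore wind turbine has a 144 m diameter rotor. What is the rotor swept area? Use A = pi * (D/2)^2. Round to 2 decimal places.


Compute the rotor radius:
  r = D / 2 = 144 / 2 = 72.0 m
Calculate swept area:
  A = pi * r^2 = pi * 72.0^2
  A = 16286.02 m^2

16286.02


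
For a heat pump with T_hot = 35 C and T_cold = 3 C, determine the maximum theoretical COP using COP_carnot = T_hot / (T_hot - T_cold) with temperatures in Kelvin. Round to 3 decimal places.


Convert to Kelvin:
  T_hot = 35 + 273.15 = 308.15 K
  T_cold = 3 + 273.15 = 276.15 K
Apply Carnot COP formula:
  COP = T_hot_K / (T_hot_K - T_cold_K) = 308.15 / 32.0
  COP = 9.630

9.630


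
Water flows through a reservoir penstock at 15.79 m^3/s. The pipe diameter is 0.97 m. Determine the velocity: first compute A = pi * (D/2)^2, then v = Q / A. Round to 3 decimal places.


Compute pipe cross-sectional area:
  A = pi * (D/2)^2 = pi * (0.97/2)^2 = 0.739 m^2
Calculate velocity:
  v = Q / A = 15.79 / 0.739
  v = 21.367 m/s

21.367


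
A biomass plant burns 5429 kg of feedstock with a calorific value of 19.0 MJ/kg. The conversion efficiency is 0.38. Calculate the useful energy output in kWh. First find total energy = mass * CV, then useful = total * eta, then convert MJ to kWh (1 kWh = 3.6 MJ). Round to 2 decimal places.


Total energy = mass * CV = 5429 * 19.0 = 103151.0 MJ
Useful energy = total * eta = 103151.0 * 0.38 = 39197.38 MJ
Convert to kWh: 39197.38 / 3.6
Useful energy = 10888.16 kWh

10888.16


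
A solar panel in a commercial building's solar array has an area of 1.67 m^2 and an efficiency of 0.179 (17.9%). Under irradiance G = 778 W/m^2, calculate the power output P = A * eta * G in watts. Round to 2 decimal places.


Use the solar power formula P = A * eta * G.
Given: A = 1.67 m^2, eta = 0.179, G = 778 W/m^2
P = 1.67 * 0.179 * 778
P = 232.57 W

232.57


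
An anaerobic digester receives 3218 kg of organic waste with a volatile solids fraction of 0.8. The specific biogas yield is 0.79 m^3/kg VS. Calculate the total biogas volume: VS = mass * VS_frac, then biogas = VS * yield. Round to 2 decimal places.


Compute volatile solids:
  VS = mass * VS_fraction = 3218 * 0.8 = 2574.4 kg
Calculate biogas volume:
  Biogas = VS * specific_yield = 2574.4 * 0.79
  Biogas = 2033.78 m^3

2033.78


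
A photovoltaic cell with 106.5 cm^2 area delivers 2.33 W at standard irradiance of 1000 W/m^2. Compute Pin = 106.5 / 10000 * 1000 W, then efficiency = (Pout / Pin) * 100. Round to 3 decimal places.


First compute the input power:
  Pin = area_cm2 / 10000 * G = 106.5 / 10000 * 1000 = 10.65 W
Then compute efficiency:
  Efficiency = (Pout / Pin) * 100 = (2.33 / 10.65) * 100
  Efficiency = 21.878%

21.878


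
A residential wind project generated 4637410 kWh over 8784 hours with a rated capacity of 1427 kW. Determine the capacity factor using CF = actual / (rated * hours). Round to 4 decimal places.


Capacity factor = actual output / maximum possible output
Maximum possible = rated * hours = 1427 * 8784 = 12534768 kWh
CF = 4637410 / 12534768
CF = 0.3700

0.3700


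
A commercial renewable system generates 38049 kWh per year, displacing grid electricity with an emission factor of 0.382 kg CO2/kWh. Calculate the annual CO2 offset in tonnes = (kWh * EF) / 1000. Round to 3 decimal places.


CO2 offset in kg = generation * emission_factor
CO2 offset = 38049 * 0.382 = 14534.72 kg
Convert to tonnes:
  CO2 offset = 14534.72 / 1000 = 14.535 tonnes

14.535


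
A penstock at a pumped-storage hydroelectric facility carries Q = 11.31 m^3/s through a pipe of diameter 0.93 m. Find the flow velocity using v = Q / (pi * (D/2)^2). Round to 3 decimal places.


Compute pipe cross-sectional area:
  A = pi * (D/2)^2 = pi * (0.93/2)^2 = 0.6793 m^2
Calculate velocity:
  v = Q / A = 11.31 / 0.6793
  v = 16.650 m/s

16.650


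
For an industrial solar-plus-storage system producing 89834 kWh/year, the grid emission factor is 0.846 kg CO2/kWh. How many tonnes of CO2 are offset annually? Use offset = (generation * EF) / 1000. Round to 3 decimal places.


CO2 offset in kg = generation * emission_factor
CO2 offset = 89834 * 0.846 = 75999.56 kg
Convert to tonnes:
  CO2 offset = 75999.56 / 1000 = 76.000 tonnes

76.000


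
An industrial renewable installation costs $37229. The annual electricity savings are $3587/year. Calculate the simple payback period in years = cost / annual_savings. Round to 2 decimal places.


Simple payback period = initial cost / annual savings
Payback = 37229 / 3587
Payback = 10.38 years

10.38


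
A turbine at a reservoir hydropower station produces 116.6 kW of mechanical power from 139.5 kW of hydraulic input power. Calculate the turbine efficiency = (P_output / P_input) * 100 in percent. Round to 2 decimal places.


Turbine efficiency = (output power / input power) * 100
eta = (116.6 / 139.5) * 100
eta = 83.58%

83.58


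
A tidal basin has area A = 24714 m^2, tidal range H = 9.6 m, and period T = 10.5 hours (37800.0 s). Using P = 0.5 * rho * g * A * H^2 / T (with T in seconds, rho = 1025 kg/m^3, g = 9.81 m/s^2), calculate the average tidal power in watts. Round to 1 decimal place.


Convert period to seconds: T = 10.5 * 3600 = 37800.0 s
H^2 = 9.6^2 = 92.16
P = 0.5 * rho * g * A * H^2 / T
P = 0.5 * 1025 * 9.81 * 24714 * 92.16 / 37800.0
P = 302940.0 W

302940.0


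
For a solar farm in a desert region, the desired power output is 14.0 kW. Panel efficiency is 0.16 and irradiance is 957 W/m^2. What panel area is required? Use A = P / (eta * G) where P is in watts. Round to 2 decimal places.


Convert target power to watts: P = 14.0 * 1000 = 14000.0 W
Compute denominator: eta * G = 0.16 * 957 = 153.12
Required area A = P / (eta * G) = 14000.0 / 153.12
A = 91.43 m^2

91.43


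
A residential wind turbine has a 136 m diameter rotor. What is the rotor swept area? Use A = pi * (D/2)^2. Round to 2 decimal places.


Compute the rotor radius:
  r = D / 2 = 136 / 2 = 68.0 m
Calculate swept area:
  A = pi * r^2 = pi * 68.0^2
  A = 14526.72 m^2

14526.72


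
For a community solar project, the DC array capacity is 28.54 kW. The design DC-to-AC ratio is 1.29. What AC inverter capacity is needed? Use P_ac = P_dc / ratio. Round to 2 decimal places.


The inverter AC capacity is determined by the DC/AC ratio.
Given: P_dc = 28.54 kW, DC/AC ratio = 1.29
P_ac = P_dc / ratio = 28.54 / 1.29
P_ac = 22.12 kW

22.12


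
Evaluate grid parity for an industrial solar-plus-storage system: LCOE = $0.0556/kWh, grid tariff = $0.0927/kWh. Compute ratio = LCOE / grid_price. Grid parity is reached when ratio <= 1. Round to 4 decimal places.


Compare LCOE to grid price:
  LCOE = $0.0556/kWh, Grid price = $0.0927/kWh
  Ratio = LCOE / grid_price = 0.0556 / 0.0927 = 0.5998
  Grid parity achieved (ratio <= 1)? yes

0.5998


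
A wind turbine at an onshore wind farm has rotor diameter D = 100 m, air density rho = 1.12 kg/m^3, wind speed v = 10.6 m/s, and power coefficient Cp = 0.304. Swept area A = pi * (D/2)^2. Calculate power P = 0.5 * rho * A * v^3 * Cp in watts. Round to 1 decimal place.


Step 1 -- Compute swept area:
  A = pi * (D/2)^2 = pi * (100/2)^2 = 7853.98 m^2
Step 2 -- Apply wind power equation:
  P = 0.5 * rho * A * v^3 * Cp
  v^3 = 10.6^3 = 1191.016
  P = 0.5 * 1.12 * 7853.98 * 1191.016 * 0.304
  P = 1592462.0 W

1592462.0


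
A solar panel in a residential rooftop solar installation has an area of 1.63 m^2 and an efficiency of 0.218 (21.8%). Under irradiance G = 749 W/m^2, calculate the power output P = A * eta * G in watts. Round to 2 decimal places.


Use the solar power formula P = A * eta * G.
Given: A = 1.63 m^2, eta = 0.218, G = 749 W/m^2
P = 1.63 * 0.218 * 749
P = 266.15 W

266.15


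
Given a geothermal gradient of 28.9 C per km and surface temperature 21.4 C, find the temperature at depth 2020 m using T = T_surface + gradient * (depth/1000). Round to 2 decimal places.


Convert depth to km: 2020 / 1000 = 2.02 km
Temperature increase = gradient * depth_km = 28.9 * 2.02 = 58.38 C
Temperature at depth = T_surface + delta_T = 21.4 + 58.38
T = 79.78 C

79.78


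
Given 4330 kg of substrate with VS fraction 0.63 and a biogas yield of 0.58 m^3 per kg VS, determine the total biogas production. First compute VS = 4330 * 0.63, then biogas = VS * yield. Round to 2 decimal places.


Compute volatile solids:
  VS = mass * VS_fraction = 4330 * 0.63 = 2727.9 kg
Calculate biogas volume:
  Biogas = VS * specific_yield = 2727.9 * 0.58
  Biogas = 1582.18 m^3

1582.18


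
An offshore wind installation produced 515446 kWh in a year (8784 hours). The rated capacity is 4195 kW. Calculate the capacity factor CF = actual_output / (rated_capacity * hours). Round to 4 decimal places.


Capacity factor = actual output / maximum possible output
Maximum possible = rated * hours = 4195 * 8784 = 36848880 kWh
CF = 515446 / 36848880
CF = 0.0140

0.0140


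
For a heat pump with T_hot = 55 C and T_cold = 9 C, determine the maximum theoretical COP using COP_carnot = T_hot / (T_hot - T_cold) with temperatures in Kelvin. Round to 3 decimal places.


Convert to Kelvin:
  T_hot = 55 + 273.15 = 328.15 K
  T_cold = 9 + 273.15 = 282.15 K
Apply Carnot COP formula:
  COP = T_hot_K / (T_hot_K - T_cold_K) = 328.15 / 46.0
  COP = 7.134

7.134


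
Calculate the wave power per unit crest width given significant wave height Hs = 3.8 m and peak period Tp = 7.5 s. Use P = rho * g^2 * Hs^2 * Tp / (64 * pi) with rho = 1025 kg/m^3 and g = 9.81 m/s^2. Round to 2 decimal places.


Apply wave power formula:
  g^2 = 9.81^2 = 96.2361
  Hs^2 = 3.8^2 = 14.44
  Numerator = rho * g^2 * Hs^2 * Tp = 1025 * 96.2361 * 14.44 * 7.5 = 10682928.87
  Denominator = 64 * pi = 201.0619
  P = 10682928.87 / 201.0619 = 53132.53 W/m

53132.53


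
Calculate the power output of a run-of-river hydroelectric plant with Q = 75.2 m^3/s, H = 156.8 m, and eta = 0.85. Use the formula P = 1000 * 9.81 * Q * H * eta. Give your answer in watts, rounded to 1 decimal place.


Apply the hydropower formula P = rho * g * Q * H * eta
rho * g = 1000 * 9.81 = 9810.0
P = 9810.0 * 75.2 * 156.8 * 0.85
P = 98322255.4 W

98322255.4


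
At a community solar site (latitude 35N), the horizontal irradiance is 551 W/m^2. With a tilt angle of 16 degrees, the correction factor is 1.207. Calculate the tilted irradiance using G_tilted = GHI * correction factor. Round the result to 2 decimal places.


Identify the given values:
  GHI = 551 W/m^2, tilt correction factor = 1.207
Apply the formula G_tilted = GHI * factor:
  G_tilted = 551 * 1.207
  G_tilted = 665.06 W/m^2

665.06


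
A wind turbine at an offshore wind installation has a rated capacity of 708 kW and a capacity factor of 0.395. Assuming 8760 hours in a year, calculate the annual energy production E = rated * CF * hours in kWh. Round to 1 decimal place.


Annual energy = rated_kW * capacity_factor * hours_per_year
Given: P_rated = 708 kW, CF = 0.395, hours = 8760
E = 708 * 0.395 * 8760
E = 2449821.6 kWh

2449821.6


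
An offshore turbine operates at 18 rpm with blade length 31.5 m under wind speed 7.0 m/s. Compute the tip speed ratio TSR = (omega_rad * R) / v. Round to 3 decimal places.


Convert rotational speed to rad/s:
  omega = 18 * 2 * pi / 60 = 1.885 rad/s
Compute tip speed:
  v_tip = omega * R = 1.885 * 31.5 = 59.376 m/s
Tip speed ratio:
  TSR = v_tip / v_wind = 59.376 / 7.0 = 8.482

8.482


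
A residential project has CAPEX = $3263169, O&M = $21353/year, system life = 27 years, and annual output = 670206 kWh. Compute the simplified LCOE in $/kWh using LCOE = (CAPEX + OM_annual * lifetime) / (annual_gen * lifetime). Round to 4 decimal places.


Total cost = CAPEX + OM * lifetime = 3263169 + 21353 * 27 = 3263169 + 576531 = 3839700
Total generation = annual * lifetime = 670206 * 27 = 18095562 kWh
LCOE = 3839700 / 18095562
LCOE = 0.2122 $/kWh

0.2122


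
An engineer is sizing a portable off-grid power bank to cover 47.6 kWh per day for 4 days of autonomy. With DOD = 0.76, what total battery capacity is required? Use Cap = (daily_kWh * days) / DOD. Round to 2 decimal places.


Total energy needed = daily * days = 47.6 * 4 = 190.4 kWh
Account for depth of discharge:
  Cap = total_energy / DOD = 190.4 / 0.76
  Cap = 250.53 kWh

250.53


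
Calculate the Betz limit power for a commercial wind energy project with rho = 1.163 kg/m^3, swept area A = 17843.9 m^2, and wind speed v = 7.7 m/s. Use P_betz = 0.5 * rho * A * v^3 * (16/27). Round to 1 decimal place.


The Betz coefficient Cp_max = 16/27 = 0.5926
v^3 = 7.7^3 = 456.533
P_betz = 0.5 * rho * A * v^3 * Cp_max
P_betz = 0.5 * 1.163 * 17843.9 * 456.533 * 0.5926
P_betz = 2807164.7 W

2807164.7


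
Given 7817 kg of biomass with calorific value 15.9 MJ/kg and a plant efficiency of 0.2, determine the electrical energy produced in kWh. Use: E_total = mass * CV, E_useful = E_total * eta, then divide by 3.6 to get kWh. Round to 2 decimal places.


Total energy = mass * CV = 7817 * 15.9 = 124290.3 MJ
Useful energy = total * eta = 124290.3 * 0.2 = 24858.06 MJ
Convert to kWh: 24858.06 / 3.6
Useful energy = 6905.02 kWh

6905.02


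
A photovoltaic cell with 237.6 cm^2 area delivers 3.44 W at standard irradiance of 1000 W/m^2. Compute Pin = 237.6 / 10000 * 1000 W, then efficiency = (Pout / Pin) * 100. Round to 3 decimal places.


First compute the input power:
  Pin = area_cm2 / 10000 * G = 237.6 / 10000 * 1000 = 23.76 W
Then compute efficiency:
  Efficiency = (Pout / Pin) * 100 = (3.44 / 23.76) * 100
  Efficiency = 14.478%

14.478


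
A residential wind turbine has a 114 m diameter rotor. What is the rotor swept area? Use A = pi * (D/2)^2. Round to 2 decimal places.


Compute the rotor radius:
  r = D / 2 = 114 / 2 = 57.0 m
Calculate swept area:
  A = pi * r^2 = pi * 57.0^2
  A = 10207.03 m^2

10207.03


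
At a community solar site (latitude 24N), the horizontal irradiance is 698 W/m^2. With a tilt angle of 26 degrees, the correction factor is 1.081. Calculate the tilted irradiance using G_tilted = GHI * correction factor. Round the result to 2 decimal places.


Identify the given values:
  GHI = 698 W/m^2, tilt correction factor = 1.081
Apply the formula G_tilted = GHI * factor:
  G_tilted = 698 * 1.081
  G_tilted = 754.54 W/m^2

754.54


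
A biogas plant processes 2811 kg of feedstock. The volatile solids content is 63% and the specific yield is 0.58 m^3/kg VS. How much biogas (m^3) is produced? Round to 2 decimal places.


Compute volatile solids:
  VS = mass * VS_fraction = 2811 * 0.63 = 1770.93 kg
Calculate biogas volume:
  Biogas = VS * specific_yield = 1770.93 * 0.58
  Biogas = 1027.14 m^3

1027.14


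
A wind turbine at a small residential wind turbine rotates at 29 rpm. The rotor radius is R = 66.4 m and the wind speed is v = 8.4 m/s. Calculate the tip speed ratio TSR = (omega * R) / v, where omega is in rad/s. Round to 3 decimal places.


Convert rotational speed to rad/s:
  omega = 29 * 2 * pi / 60 = 3.0369 rad/s
Compute tip speed:
  v_tip = omega * R = 3.0369 * 66.4 = 201.648 m/s
Tip speed ratio:
  TSR = v_tip / v_wind = 201.648 / 8.4 = 24.006

24.006


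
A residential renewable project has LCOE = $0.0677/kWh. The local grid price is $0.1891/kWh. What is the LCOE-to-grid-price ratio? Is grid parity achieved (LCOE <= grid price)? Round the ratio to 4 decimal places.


Compare LCOE to grid price:
  LCOE = $0.0677/kWh, Grid price = $0.1891/kWh
  Ratio = LCOE / grid_price = 0.0677 / 0.1891 = 0.3580
  Grid parity achieved (ratio <= 1)? yes

0.3580


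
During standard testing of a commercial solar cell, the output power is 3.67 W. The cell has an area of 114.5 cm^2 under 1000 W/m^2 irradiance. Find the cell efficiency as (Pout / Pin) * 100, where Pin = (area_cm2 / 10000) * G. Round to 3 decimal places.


First compute the input power:
  Pin = area_cm2 / 10000 * G = 114.5 / 10000 * 1000 = 11.45 W
Then compute efficiency:
  Efficiency = (Pout / Pin) * 100 = (3.67 / 11.45) * 100
  Efficiency = 32.052%

32.052


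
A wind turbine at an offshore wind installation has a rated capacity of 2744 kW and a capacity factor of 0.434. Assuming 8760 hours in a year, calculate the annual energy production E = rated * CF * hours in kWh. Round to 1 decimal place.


Annual energy = rated_kW * capacity_factor * hours_per_year
Given: P_rated = 2744 kW, CF = 0.434, hours = 8760
E = 2744 * 0.434 * 8760
E = 10432249.0 kWh

10432249.0


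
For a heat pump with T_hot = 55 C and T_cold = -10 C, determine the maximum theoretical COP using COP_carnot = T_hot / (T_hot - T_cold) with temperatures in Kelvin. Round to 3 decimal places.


Convert to Kelvin:
  T_hot = 55 + 273.15 = 328.15 K
  T_cold = -10 + 273.15 = 263.15 K
Apply Carnot COP formula:
  COP = T_hot_K / (T_hot_K - T_cold_K) = 328.15 / 65.0
  COP = 5.048

5.048


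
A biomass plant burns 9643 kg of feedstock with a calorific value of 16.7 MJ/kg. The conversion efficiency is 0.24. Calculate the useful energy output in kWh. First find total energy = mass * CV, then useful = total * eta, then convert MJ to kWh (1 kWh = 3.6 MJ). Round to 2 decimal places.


Total energy = mass * CV = 9643 * 16.7 = 161038.1 MJ
Useful energy = total * eta = 161038.1 * 0.24 = 38649.14 MJ
Convert to kWh: 38649.14 / 3.6
Useful energy = 10735.87 kWh

10735.87


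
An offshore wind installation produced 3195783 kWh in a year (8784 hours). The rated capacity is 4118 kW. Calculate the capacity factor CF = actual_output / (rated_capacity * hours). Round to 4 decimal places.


Capacity factor = actual output / maximum possible output
Maximum possible = rated * hours = 4118 * 8784 = 36172512 kWh
CF = 3195783 / 36172512
CF = 0.0883

0.0883


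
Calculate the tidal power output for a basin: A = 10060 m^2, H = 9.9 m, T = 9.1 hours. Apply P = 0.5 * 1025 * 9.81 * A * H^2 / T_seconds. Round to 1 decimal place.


Convert period to seconds: T = 9.1 * 3600 = 32760.0 s
H^2 = 9.9^2 = 98.01
P = 0.5 * rho * g * A * H^2 / T
P = 0.5 * 1025 * 9.81 * 10060 * 98.01 / 32760.0
P = 151316.9 W

151316.9


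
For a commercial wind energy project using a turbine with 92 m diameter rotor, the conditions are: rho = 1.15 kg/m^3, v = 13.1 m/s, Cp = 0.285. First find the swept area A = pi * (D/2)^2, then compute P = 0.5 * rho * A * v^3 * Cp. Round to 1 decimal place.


Step 1 -- Compute swept area:
  A = pi * (D/2)^2 = pi * (92/2)^2 = 6647.61 m^2
Step 2 -- Apply wind power equation:
  P = 0.5 * rho * A * v^3 * Cp
  v^3 = 13.1^3 = 2248.091
  P = 0.5 * 1.15 * 6647.61 * 2248.091 * 0.285
  P = 2449018.8 W

2449018.8


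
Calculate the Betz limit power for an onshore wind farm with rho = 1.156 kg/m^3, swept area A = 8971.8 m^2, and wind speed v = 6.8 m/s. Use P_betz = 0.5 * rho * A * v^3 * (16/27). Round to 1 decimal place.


The Betz coefficient Cp_max = 16/27 = 0.5926
v^3 = 6.8^3 = 314.432
P_betz = 0.5 * rho * A * v^3 * Cp_max
P_betz = 0.5 * 1.156 * 8971.8 * 314.432 * 0.5926
P_betz = 966251.9 W

966251.9


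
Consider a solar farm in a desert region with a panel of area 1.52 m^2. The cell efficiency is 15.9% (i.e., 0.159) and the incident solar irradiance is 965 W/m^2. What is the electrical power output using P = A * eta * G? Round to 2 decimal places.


Use the solar power formula P = A * eta * G.
Given: A = 1.52 m^2, eta = 0.159, G = 965 W/m^2
P = 1.52 * 0.159 * 965
P = 233.22 W

233.22


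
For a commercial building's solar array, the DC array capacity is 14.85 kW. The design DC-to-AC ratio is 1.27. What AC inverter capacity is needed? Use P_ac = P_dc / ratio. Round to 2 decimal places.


The inverter AC capacity is determined by the DC/AC ratio.
Given: P_dc = 14.85 kW, DC/AC ratio = 1.27
P_ac = P_dc / ratio = 14.85 / 1.27
P_ac = 11.69 kW

11.69


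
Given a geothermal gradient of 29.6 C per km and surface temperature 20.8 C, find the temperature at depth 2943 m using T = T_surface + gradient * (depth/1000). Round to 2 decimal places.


Convert depth to km: 2943 / 1000 = 2.943 km
Temperature increase = gradient * depth_km = 29.6 * 2.943 = 87.11 C
Temperature at depth = T_surface + delta_T = 20.8 + 87.11
T = 107.91 C

107.91


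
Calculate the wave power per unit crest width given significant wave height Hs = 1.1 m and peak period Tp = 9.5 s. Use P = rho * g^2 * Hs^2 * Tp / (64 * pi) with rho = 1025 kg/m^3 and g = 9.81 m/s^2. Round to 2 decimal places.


Apply wave power formula:
  g^2 = 9.81^2 = 96.2361
  Hs^2 = 1.1^2 = 1.21
  Numerator = rho * g^2 * Hs^2 * Tp = 1025 * 96.2361 * 1.21 * 9.5 = 1133889.82
  Denominator = 64 * pi = 201.0619
  P = 1133889.82 / 201.0619 = 5639.51 W/m

5639.51


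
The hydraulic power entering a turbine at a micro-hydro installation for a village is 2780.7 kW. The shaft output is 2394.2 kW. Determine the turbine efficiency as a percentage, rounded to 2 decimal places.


Turbine efficiency = (output power / input power) * 100
eta = (2394.2 / 2780.7) * 100
eta = 86.10%

86.10


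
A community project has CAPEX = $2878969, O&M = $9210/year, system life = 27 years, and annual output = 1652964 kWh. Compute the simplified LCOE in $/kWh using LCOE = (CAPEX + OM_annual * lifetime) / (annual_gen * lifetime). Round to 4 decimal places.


Total cost = CAPEX + OM * lifetime = 2878969 + 9210 * 27 = 2878969 + 248670 = 3127639
Total generation = annual * lifetime = 1652964 * 27 = 44630028 kWh
LCOE = 3127639 / 44630028
LCOE = 0.0701 $/kWh

0.0701


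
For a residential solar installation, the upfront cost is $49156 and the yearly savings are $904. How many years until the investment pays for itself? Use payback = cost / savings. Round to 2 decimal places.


Simple payback period = initial cost / annual savings
Payback = 49156 / 904
Payback = 54.38 years

54.38


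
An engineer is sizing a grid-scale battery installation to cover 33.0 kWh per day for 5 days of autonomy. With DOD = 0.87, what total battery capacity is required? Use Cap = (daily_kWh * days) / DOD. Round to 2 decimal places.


Total energy needed = daily * days = 33.0 * 5 = 165.0 kWh
Account for depth of discharge:
  Cap = total_energy / DOD = 165.0 / 0.87
  Cap = 189.66 kWh

189.66


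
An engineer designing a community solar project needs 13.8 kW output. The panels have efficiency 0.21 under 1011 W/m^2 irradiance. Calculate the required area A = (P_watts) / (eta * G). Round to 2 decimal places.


Convert target power to watts: P = 13.8 * 1000 = 13800.0 W
Compute denominator: eta * G = 0.21 * 1011 = 212.31
Required area A = P / (eta * G) = 13800.0 / 212.31
A = 65.00 m^2

65.00


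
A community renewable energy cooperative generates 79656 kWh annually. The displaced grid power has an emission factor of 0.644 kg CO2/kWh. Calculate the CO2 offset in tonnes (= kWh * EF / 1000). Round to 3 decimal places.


CO2 offset in kg = generation * emission_factor
CO2 offset = 79656 * 0.644 = 51298.46 kg
Convert to tonnes:
  CO2 offset = 51298.46 / 1000 = 51.298 tonnes

51.298


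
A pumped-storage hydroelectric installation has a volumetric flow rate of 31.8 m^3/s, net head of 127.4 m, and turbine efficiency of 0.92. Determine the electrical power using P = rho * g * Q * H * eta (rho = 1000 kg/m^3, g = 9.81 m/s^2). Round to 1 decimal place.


Apply the hydropower formula P = rho * g * Q * H * eta
rho * g = 1000 * 9.81 = 9810.0
P = 9810.0 * 31.8 * 127.4 * 0.92
P = 36563973.3 W

36563973.3


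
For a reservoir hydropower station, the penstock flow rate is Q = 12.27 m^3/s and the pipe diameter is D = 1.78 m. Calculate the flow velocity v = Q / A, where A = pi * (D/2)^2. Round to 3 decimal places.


Compute pipe cross-sectional area:
  A = pi * (D/2)^2 = pi * (1.78/2)^2 = 2.4885 m^2
Calculate velocity:
  v = Q / A = 12.27 / 2.4885
  v = 4.931 m/s

4.931


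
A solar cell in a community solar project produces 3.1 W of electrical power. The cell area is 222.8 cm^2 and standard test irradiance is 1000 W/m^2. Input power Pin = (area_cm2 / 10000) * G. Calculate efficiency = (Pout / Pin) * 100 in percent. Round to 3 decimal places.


First compute the input power:
  Pin = area_cm2 / 10000 * G = 222.8 / 10000 * 1000 = 22.28 W
Then compute efficiency:
  Efficiency = (Pout / Pin) * 100 = (3.1 / 22.28) * 100
  Efficiency = 13.914%

13.914


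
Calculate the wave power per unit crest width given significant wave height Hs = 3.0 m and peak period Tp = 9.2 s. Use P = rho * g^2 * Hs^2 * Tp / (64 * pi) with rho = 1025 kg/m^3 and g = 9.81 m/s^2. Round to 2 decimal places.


Apply wave power formula:
  g^2 = 9.81^2 = 96.2361
  Hs^2 = 3.0^2 = 9.0
  Numerator = rho * g^2 * Hs^2 * Tp = 1025 * 96.2361 * 9.0 * 9.2 = 8167557.81
  Denominator = 64 * pi = 201.0619
  P = 8167557.81 / 201.0619 = 40622.10 W/m

40622.10


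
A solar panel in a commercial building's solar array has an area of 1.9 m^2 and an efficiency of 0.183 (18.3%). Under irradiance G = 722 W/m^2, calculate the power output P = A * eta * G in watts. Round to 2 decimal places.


Use the solar power formula P = A * eta * G.
Given: A = 1.9 m^2, eta = 0.183, G = 722 W/m^2
P = 1.9 * 0.183 * 722
P = 251.04 W

251.04


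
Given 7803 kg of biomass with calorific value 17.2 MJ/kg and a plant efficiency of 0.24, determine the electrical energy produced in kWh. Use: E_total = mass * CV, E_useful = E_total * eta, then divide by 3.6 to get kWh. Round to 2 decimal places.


Total energy = mass * CV = 7803 * 17.2 = 134211.6 MJ
Useful energy = total * eta = 134211.6 * 0.24 = 32210.78 MJ
Convert to kWh: 32210.78 / 3.6
Useful energy = 8947.44 kWh

8947.44


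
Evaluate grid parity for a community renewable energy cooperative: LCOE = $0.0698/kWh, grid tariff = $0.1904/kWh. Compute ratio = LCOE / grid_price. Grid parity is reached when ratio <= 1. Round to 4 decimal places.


Compare LCOE to grid price:
  LCOE = $0.0698/kWh, Grid price = $0.1904/kWh
  Ratio = LCOE / grid_price = 0.0698 / 0.1904 = 0.3666
  Grid parity achieved (ratio <= 1)? yes

0.3666


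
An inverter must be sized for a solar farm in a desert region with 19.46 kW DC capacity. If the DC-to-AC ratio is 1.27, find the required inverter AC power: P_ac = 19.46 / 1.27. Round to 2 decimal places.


The inverter AC capacity is determined by the DC/AC ratio.
Given: P_dc = 19.46 kW, DC/AC ratio = 1.27
P_ac = P_dc / ratio = 19.46 / 1.27
P_ac = 15.32 kW

15.32


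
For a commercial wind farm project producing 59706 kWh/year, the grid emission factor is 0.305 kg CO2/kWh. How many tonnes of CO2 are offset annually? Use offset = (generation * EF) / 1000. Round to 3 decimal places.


CO2 offset in kg = generation * emission_factor
CO2 offset = 59706 * 0.305 = 18210.33 kg
Convert to tonnes:
  CO2 offset = 18210.33 / 1000 = 18.210 tonnes

18.210


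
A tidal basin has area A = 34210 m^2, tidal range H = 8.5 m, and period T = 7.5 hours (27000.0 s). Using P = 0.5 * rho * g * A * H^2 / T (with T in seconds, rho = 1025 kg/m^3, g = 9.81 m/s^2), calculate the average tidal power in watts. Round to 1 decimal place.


Convert period to seconds: T = 7.5 * 3600 = 27000.0 s
H^2 = 8.5^2 = 72.25
P = 0.5 * rho * g * A * H^2 / T
P = 0.5 * 1025 * 9.81 * 34210 * 72.25 / 27000.0
P = 460246.0 W

460246.0


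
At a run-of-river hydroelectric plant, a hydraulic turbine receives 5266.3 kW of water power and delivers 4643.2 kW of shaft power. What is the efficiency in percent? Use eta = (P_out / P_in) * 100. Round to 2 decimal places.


Turbine efficiency = (output power / input power) * 100
eta = (4643.2 / 5266.3) * 100
eta = 88.17%

88.17


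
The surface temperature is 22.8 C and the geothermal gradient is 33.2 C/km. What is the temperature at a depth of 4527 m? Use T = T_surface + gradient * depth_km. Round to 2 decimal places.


Convert depth to km: 4527 / 1000 = 4.527 km
Temperature increase = gradient * depth_km = 33.2 * 4.527 = 150.3 C
Temperature at depth = T_surface + delta_T = 22.8 + 150.3
T = 173.10 C

173.10


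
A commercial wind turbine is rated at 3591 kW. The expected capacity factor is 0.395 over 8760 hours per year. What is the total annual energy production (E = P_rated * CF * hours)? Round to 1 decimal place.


Annual energy = rated_kW * capacity_factor * hours_per_year
Given: P_rated = 3591 kW, CF = 0.395, hours = 8760
E = 3591 * 0.395 * 8760
E = 12425578.2 kWh

12425578.2


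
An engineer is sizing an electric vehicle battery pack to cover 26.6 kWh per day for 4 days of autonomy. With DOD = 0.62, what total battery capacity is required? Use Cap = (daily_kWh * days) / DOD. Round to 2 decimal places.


Total energy needed = daily * days = 26.6 * 4 = 106.4 kWh
Account for depth of discharge:
  Cap = total_energy / DOD = 106.4 / 0.62
  Cap = 171.61 kWh

171.61


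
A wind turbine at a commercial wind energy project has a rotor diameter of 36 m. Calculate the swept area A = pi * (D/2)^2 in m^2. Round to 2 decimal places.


Compute the rotor radius:
  r = D / 2 = 36 / 2 = 18.0 m
Calculate swept area:
  A = pi * r^2 = pi * 18.0^2
  A = 1017.88 m^2

1017.88


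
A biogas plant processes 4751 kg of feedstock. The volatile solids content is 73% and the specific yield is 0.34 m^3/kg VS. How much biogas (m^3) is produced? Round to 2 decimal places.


Compute volatile solids:
  VS = mass * VS_fraction = 4751 * 0.73 = 3468.23 kg
Calculate biogas volume:
  Biogas = VS * specific_yield = 3468.23 * 0.34
  Biogas = 1179.20 m^3

1179.20


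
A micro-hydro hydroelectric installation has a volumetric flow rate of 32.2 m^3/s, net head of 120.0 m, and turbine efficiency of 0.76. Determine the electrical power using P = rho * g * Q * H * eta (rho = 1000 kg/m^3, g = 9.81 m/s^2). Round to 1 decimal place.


Apply the hydropower formula P = rho * g * Q * H * eta
rho * g = 1000 * 9.81 = 9810.0
P = 9810.0 * 32.2 * 120.0 * 0.76
P = 28808438.4 W

28808438.4


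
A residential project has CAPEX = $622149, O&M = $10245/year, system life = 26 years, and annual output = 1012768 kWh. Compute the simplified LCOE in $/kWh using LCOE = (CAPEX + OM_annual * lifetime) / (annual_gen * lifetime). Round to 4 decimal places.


Total cost = CAPEX + OM * lifetime = 622149 + 10245 * 26 = 622149 + 266370 = 888519
Total generation = annual * lifetime = 1012768 * 26 = 26331968 kWh
LCOE = 888519 / 26331968
LCOE = 0.0337 $/kWh

0.0337


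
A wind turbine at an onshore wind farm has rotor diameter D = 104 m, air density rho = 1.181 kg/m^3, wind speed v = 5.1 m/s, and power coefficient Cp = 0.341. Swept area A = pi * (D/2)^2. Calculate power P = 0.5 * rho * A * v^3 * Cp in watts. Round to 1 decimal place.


Step 1 -- Compute swept area:
  A = pi * (D/2)^2 = pi * (104/2)^2 = 8494.87 m^2
Step 2 -- Apply wind power equation:
  P = 0.5 * rho * A * v^3 * Cp
  v^3 = 5.1^3 = 132.651
  P = 0.5 * 1.181 * 8494.87 * 132.651 * 0.341
  P = 226903.6 W

226903.6


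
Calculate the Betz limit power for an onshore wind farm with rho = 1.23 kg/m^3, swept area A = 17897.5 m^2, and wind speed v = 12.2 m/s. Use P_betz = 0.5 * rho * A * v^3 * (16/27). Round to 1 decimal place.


The Betz coefficient Cp_max = 16/27 = 0.5926
v^3 = 12.2^3 = 1815.848
P_betz = 0.5 * rho * A * v^3 * Cp_max
P_betz = 0.5 * 1.23 * 17897.5 * 1815.848 * 0.5926
P_betz = 11844130.9 W

11844130.9


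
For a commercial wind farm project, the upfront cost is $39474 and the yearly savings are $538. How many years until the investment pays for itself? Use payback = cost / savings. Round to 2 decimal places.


Simple payback period = initial cost / annual savings
Payback = 39474 / 538
Payback = 73.37 years

73.37
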